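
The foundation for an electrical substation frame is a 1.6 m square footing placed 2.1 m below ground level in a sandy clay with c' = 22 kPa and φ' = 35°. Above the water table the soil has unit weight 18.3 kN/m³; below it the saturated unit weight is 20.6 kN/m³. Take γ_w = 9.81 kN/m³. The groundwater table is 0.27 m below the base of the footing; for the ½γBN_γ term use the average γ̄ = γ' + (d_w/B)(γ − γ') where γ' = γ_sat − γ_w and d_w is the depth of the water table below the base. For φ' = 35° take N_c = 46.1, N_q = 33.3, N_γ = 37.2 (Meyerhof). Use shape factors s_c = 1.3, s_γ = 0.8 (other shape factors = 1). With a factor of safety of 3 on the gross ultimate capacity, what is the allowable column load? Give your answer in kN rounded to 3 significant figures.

q = γ·D_f = 18.3 × 2.1 = 38.43 kPa.
γ' = 10.79 kN/m³; averaging over the depth B below the base, γ̄ = γ' + (d_w/B)(γ − γ') = 12.057 kN/m³.
c·N_c·s_c = 22 × 46.1 × 1.3 = 1318.5 kPa
q·N_q = 38.43 × 33.3 = 1279.7 kPa
0.5·γ·B·N_γ·s_γ = 0.5 × 12.057 × 1.6 × 37.2 × 0.8 = 287.06 kPa
q_ult = 1318.5 + 1279.7 + 287.06 = 2885.2 kPa.
Gross allowable pressure q_all = 2885.2 / 3 = 961.75 kPa.
Footing area = 2.56 m², so allowable column load = 961.75 × 2.56 = 2462.1 kN.

P_all ≈ 2460 kN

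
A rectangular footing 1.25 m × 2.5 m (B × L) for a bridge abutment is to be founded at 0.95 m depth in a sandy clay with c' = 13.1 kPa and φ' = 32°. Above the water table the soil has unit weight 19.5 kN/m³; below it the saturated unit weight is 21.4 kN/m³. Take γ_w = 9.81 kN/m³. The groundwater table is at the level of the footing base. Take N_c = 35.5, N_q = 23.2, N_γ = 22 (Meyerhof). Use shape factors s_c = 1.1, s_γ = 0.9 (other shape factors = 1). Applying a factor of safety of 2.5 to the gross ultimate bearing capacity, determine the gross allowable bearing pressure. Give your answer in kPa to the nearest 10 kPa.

Overburden at base level: q = 19.5 × 0.95 = 18.525 kPa.
Below the base the soil is submerged, so the ½γBN_γ term uses γ' = 21.4 − 9.81 = 11.59 kN/m³.
Cohesion term c·N_c·s_c = 13.1 × 35.5 × 1.1 = 511.56 kPa; surcharge term q·N_q = 18.525 × 23.2 = 429.78 kPa; self-weight term 0.5·γ·B·N_γ·s_γ = 0.5 × 11.59 × 1.25 × 22 × 0.9 = 143.43 kPa.
q_ult = 511.56 + 429.78 + 143.43 = 1084.8 kPa.
q_all = q_ult / FS = 1084.8 / 2.5 = 433.9 kPa.

q_all ≈ 430 kPa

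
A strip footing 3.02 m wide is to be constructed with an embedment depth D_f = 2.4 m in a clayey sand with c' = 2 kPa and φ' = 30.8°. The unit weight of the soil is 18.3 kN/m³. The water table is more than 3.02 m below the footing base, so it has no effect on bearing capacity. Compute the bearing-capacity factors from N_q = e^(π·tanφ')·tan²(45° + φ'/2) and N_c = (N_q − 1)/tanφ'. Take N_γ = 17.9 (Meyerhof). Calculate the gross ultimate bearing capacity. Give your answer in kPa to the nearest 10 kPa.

q_ult ≈ 1440 kPa

tan30.8° = 0.5961, so N_q = e^(π×0.5961)·tan²(60.4°) = 6.506 × 3.099 = 20.16.
N_c = (20.16 − 1)/tan30.8° = 32.14.
Effective surcharge at the founding depth q = γ·D_f = 18.3 × 2.4 = 43.92 kPa.
q_ult = c·N_c + q·N_q + 0.5·γ·B·N_γ
     = 2 × 32.143 + 43.92 × 20.161 + 0.5 × 18.3 × 3.02 × 17.9
     = 64.286 + 885.47 + 494.63 = 1444.4 kPa.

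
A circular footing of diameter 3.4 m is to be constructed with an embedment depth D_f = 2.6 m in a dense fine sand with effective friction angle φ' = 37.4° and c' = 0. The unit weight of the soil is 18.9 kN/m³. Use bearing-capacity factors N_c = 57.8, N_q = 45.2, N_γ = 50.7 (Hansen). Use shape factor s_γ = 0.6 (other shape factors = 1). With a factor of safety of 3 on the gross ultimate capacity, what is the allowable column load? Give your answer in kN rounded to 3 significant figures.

q = γ·D_f = 18.9 × 2.6 = 49.14 kPa.
q·N_q = 49.14 × 45.2 = 2221.1 kPa
0.5·γ·B·N_γ·s_γ = 0.5 × 18.9 × 3.4 × 50.7 × 0.6 = 977.39 kPa
q_ult = 2221.1 + 977.39 = 3198.5 kPa.
Gross allowable pressure q_all = 3198.5 / 3 = 1066.2 kPa.
Footing area = 9.0792 m², so allowable column load = 1066.2 × 9.0792 = 9680 kN.

P_all ≈ 9680 kN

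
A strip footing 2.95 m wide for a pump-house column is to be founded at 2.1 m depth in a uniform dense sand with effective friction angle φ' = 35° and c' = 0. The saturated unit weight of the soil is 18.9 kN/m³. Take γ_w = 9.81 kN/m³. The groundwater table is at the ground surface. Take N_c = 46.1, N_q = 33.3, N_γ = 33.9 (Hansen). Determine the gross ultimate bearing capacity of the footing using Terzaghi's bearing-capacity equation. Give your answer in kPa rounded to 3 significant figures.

q_ult ≈ 1090 kPa

With the water table at the surface the whole profile is submerged: γ' = 18.9 − 9.81 = 9.09 kN/m³, so q = γ'·D_f = 19.089 kPa; the same γ' applies in the ½γBN_γ term.
q_ult = q·N_q + 0.5·γ·B·N_γ
     = 19.089 × 33.3 + 0.5 × 9.09 × 2.95 × 33.9
     = 635.66 + 454.52 = 1090.2 kPa.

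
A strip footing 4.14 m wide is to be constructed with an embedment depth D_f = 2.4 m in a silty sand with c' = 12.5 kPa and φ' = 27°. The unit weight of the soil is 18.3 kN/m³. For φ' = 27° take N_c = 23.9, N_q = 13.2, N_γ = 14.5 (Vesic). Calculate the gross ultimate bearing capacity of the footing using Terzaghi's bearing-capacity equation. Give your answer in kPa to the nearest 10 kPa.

q_ult ≈ 1430 kPa

Overburden at base level: q = 18.3 × 2.4 = 43.92 kPa.
Cohesion term c·N_c = 12.5 × 23.9 = 298.75 kPa; surcharge term q·N_q = 43.92 × 13.2 = 579.74 kPa; self-weight term 0.5·γ·B·N_γ = 0.5 × 18.3 × 4.14 × 14.5 = 549.27 kPa.
q_ult = 298.75 + 579.74 + 549.27 = 1427.8 kPa.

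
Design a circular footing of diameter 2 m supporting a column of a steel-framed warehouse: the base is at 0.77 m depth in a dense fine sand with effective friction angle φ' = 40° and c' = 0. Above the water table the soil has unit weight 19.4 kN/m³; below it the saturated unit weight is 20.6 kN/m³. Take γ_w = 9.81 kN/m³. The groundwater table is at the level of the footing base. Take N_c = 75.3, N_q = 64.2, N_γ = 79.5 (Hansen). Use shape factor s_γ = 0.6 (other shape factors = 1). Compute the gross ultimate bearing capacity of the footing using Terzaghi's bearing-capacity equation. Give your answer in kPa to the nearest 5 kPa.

q_ult ≈ 1475 kPa

q = γ·D_f = 19.4 × 0.77 = 14.938 kPa.
For the ½γBN_γ term take γ' = 20.6 − 9.81 = 10.79 kN/m³ (soil below base is submerged).
q·N_q = 14.938 × 64.2 = 959.02 kPa
0.5·γ·B·N_γ·s_γ = 0.5 × 10.79 × 2 × 79.5 × 0.6 = 514.68 kPa
q_ult = 959.02 + 514.68 = 1473.7 kPa.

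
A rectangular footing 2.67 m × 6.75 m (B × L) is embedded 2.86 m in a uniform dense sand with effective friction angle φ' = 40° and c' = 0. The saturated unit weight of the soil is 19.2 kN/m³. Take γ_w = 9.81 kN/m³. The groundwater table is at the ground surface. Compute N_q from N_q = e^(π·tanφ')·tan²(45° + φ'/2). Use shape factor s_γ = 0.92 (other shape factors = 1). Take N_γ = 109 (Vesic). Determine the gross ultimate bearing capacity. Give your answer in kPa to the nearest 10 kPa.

tan40° = 0.8391, so N_q = e^(π×0.8391)·tan²(65°) = 13.959 × 4.599 = 64.2.
With the water table at the surface the whole profile is submerged: γ' = 19.2 − 9.81 = 9.39 kN/m³, so q = γ'·D_f = 26.855 kPa; the same γ' applies in the ½γBN_γ term.
q_ult = q·N_q + 0.5·γ·B·N_γ·s_γ
     = 26.855 × 64.195 + 0.5 × 9.39 × 2.67 × 109 × 0.92
     = 1724 + 1257.1 = 2981.1 kPa.

q_ult ≈ 2980 kPa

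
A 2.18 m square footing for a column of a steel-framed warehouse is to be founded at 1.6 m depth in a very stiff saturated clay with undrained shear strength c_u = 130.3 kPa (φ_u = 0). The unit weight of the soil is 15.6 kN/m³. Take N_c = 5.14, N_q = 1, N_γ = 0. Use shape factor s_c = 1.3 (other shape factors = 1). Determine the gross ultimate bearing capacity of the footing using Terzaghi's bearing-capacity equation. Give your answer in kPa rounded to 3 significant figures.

q_ult ≈ 896 kPa

q = γ·D_f = 15.6 × 1.6 = 24.96 kPa.
c·N_c·s_c = 130.3 × 5.14 × 1.3 = 870.66 kPa
q·N_q = 24.96 × 1 = 24.96 kPa
q_ult = 870.66 + 24.96 = 895.62 kPa.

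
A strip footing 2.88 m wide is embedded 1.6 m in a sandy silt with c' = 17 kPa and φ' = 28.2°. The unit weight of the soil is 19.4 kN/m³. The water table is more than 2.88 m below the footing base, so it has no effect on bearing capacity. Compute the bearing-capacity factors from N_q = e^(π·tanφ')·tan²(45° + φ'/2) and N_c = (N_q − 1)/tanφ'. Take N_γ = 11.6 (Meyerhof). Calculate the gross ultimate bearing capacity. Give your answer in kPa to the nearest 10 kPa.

tan28.2° = 0.5362, so N_q = e^(π×0.5362)·tan²(59.1°) = 5.39 × 2.792 = 15.05.
N_c = (15.05 − 1)/tan28.2° = 26.2.
Effective surcharge at the founding depth q = γ·D_f = 19.4 × 1.6 = 31.04 kPa.
q_ult = c·N_c + q·N_q + 0.5·γ·B·N_γ
     = 17 × 26.198 + 31.04 × 15.047 + 0.5 × 19.4 × 2.88 × 11.6
     = 445.37 + 467.07 + 324.06 = 1236.5 kPa.

q_ult ≈ 1240 kPa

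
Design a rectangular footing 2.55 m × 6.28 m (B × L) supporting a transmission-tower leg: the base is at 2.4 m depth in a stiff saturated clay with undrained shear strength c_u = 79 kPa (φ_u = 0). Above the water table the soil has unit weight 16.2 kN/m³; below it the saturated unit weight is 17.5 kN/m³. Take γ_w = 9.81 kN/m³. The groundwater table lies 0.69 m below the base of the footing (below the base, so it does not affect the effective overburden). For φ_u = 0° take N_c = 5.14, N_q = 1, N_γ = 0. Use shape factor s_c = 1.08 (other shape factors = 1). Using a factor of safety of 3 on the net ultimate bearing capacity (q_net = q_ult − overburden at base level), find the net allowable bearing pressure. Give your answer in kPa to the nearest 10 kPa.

q_all(net) ≈ 150 kPa

Effective surcharge at the founding depth q = γ·D_f = 16.2 × 2.4 = 38.88 kPa.
q_ult = c·N_c·s_c + q·N_q
     = 79 × 5.14 × 1.08 + 38.88 × 1
     = 438.54 + 38.88 = 477.42 kPa.
q_net = 477.42 − 38.88 = 438.54 kPa.
q_all(net) = 438.54 / 3 = 146.18 kPa.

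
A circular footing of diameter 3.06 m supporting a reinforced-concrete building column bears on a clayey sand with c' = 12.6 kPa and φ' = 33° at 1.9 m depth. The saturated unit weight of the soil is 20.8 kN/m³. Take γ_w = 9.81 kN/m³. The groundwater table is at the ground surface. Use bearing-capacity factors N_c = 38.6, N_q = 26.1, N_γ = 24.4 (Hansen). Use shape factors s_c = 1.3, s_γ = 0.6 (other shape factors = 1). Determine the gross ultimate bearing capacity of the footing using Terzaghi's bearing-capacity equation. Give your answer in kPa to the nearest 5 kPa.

q_ult ≈ 1425 kPa

With the water table at the surface the whole profile is submerged: γ' = 20.8 − 9.81 = 10.99 kN/m³, so q = γ'·D_f = 20.881 kPa; the same γ' applies in the ½γBN_γ term.
q_ult = c·N_c·s_c + q·N_q + 0.5·γ·B·N_γ·s_γ
     = 12.6 × 38.6 × 1.3 + 20.881 × 26.1 + 0.5 × 10.99 × 3.06 × 24.4 × 0.6
     = 632.27 + 544.99 + 246.17 = 1423.4 kPa.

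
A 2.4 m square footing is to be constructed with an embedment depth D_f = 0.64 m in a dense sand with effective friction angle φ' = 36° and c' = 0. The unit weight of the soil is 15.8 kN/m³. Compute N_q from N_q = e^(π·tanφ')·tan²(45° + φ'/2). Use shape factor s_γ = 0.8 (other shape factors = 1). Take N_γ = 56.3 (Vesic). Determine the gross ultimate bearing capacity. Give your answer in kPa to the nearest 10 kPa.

q_ult ≈ 1240 kPa

tan36° = 0.7265, so N_q = e^(π×0.7265)·tan²(63°) = 9.801 × 3.852 = 37.75.
Overburden at base level: q = 15.8 × 0.64 = 10.112 kPa.
Surcharge term q·N_q = 10.112 × 37.752 = 381.75 kPa; self-weight term 0.5·γ·B·N_γ·s_γ = 0.5 × 15.8 × 2.4 × 56.3 × 0.8 = 853.96 kPa.
q_ult = 381.75 + 853.96 = 1235.7 kPa.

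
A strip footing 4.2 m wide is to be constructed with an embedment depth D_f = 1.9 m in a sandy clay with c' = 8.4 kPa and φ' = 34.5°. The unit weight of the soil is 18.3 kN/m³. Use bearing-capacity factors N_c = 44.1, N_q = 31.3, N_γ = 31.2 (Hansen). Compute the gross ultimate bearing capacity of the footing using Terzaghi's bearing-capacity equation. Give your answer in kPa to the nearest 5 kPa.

Overburden at base level: q = 18.3 × 1.9 = 34.77 kPa.
Cohesion term c·N_c = 8.4 × 44.1 = 370.44 kPa; surcharge term q·N_q = 34.77 × 31.3 = 1088.3 kPa; self-weight term 0.5·γ·B·N_γ = 0.5 × 18.3 × 4.2 × 31.2 = 1199 kPa.
q_ult = 370.44 + 1088.3 + 1199 = 2657.8 kPa.

q_ult ≈ 2660 kPa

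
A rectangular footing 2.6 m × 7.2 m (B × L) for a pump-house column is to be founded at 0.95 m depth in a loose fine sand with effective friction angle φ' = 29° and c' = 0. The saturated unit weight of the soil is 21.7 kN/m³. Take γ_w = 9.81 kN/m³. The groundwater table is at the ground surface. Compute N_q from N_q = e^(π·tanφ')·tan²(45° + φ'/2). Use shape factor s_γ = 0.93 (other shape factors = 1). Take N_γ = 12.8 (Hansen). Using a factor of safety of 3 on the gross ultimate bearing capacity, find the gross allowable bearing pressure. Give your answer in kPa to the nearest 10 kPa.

N_q = e^(π·tan29°)·tan²(59.5°) = 16.44.
γ' = 21.7 − 9.81 = 11.89 kN/m³ (submerged throughout). q = 11.89 × 0.95 = 11.295 kPa; the same γ' applies in the ½γBN_γ term.
q·N_q = 11.295 × 16.443 = 185.74 kPa
0.5·γ·B·N_γ·s_γ = 0.5 × 11.89 × 2.6 × 12.8 × 0.93 = 184 kPa
q_ult = 185.74 + 184 = 369.74 kPa.
q_all = 369.74 / 3 = 123.25 kPa.

q_all ≈ 120 kPa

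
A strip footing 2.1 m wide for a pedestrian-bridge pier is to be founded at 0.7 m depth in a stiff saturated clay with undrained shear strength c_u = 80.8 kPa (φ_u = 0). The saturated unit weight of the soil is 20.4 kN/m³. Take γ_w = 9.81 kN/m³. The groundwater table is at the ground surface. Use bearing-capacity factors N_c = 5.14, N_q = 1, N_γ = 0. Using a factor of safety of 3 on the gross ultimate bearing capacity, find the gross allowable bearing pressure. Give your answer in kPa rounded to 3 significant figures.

γ' = 20.4 − 9.81 = 10.59 kN/m³ (submerged throughout). q = 10.59 × 0.7 = 7.413 kPa.
c·N_c = 80.8 × 5.14 = 415.31 kPa
q·N_q = 7.413 × 1 = 7.413 kPa
q_ult = 415.31 + 7.413 = 422.72 kPa.
q_all = 422.72 / 3 = 140.91 kPa.

q_all ≈ 141 kPa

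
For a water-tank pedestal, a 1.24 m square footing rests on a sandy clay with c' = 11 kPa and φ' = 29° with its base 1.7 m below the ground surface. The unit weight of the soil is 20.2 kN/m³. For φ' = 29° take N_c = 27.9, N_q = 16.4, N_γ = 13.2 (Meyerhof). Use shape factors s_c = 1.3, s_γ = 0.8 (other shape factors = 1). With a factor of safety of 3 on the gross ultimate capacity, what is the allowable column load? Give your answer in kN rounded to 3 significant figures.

P_all ≈ 561 kN

Effective surcharge at the founding depth q = γ·D_f = 20.2 × 1.7 = 34.34 kPa.
q_ult = c·N_c·s_c + q·N_q + 0.5·γ·B·N_γ·s_γ
     = 11 × 27.9 × 1.3 + 34.34 × 16.4 + 0.5 × 20.2 × 1.24 × 13.2 × 0.8
     = 398.97 + 563.18 + 132.25 = 1094.4 kPa.
Gross allowable pressure q_all = 1094.4 / 3 = 364.8 kPa.
Footing area = 1.5376 m², so allowable column load = 364.8 × 1.5376 = 560.92 kN.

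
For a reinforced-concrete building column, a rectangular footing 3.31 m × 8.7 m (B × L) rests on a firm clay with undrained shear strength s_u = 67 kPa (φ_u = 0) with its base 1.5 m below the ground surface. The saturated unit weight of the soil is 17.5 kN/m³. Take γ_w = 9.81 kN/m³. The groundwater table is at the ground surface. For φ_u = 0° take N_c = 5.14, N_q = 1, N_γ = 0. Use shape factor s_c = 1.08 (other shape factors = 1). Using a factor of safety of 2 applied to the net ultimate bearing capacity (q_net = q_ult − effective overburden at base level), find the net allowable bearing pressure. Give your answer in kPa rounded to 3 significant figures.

q_all(net) ≈ 186 kPa

Water table at ground surface, so effective unit weight γ' = 17.5 − 9.81 = 7.69 kN/m³ is used throughout; overburden q = 7.69 × 1.5 = 11.535 kPa.
Cohesion term c·N_c·s_c = 67 × 5.14 × 1.08 = 371.93 kPa; surcharge term q·N_q = 11.535 × 1 = 11.535 kPa.
q_ult = 371.93 + 11.535 = 383.47 kPa.
Net ultimate: q_net = 383.47 − 11.535 = 371.93 kPa.
q_all(net) = 371.93 / 2 = 185.97 kPa.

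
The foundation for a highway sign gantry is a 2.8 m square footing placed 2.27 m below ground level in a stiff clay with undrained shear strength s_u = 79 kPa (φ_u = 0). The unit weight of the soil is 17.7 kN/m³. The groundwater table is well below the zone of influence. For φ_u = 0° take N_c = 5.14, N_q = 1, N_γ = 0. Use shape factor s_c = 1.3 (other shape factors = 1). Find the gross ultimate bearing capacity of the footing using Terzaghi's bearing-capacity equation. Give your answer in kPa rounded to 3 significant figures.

q = γ·D_f = 17.7 × 2.27 = 40.179 kPa.
c·N_c·s_c = 79 × 5.14 × 1.3 = 527.88 kPa
q·N_q = 40.179 × 1 = 40.179 kPa
q_ult = 527.88 + 40.179 = 568.06 kPa.

q_ult ≈ 568 kPa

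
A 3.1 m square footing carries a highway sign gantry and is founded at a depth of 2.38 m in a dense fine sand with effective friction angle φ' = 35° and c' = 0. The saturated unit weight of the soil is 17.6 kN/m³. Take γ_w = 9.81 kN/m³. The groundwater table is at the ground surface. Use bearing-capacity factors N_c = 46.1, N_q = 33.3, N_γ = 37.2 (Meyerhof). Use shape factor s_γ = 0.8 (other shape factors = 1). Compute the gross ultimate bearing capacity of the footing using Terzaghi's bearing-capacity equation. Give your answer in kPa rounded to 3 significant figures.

q_ult ≈ 977 kPa

Water table at ground surface, so effective unit weight γ' = 17.6 − 9.81 = 7.79 kN/m³ is used throughout; overburden q = 7.79 × 2.38 = 18.54 kPa; the same γ' applies in the ½γBN_γ term.
Surcharge term q·N_q = 18.54 × 33.3 = 617.39 kPa; self-weight term 0.5·γ·B·N_γ·s_γ = 0.5 × 7.79 × 3.1 × 37.2 × 0.8 = 359.34 kPa.
q_ult = 617.39 + 359.34 = 976.73 kPa.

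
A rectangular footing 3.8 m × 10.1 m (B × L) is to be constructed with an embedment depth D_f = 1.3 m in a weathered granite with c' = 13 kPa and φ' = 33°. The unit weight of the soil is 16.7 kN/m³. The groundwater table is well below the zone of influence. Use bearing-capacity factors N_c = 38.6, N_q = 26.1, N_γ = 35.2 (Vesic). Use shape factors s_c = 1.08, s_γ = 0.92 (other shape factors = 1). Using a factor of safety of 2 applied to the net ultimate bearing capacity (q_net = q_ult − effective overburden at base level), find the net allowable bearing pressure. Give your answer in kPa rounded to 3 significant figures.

Effective surcharge at the founding depth q = γ·D_f = 16.7 × 1.3 = 21.71 kPa.
q_ult = c·N_c·s_c + q·N_q + 0.5·γ·B·N_γ·s_γ
     = 13 × 38.6 × 1.08 + 21.71 × 26.1 + 0.5 × 16.7 × 3.8 × 35.2 × 0.92
     = 541.94 + 566.63 + 1027.5 = 2136.1 kPa.
Net ultimate: q_net = 2136.1 − 21.71 = 2114.4 kPa.
q_all(net) = 2114.4 / 2 = 1057.2 kPa.

q_all(net) ≈ 1060 kPa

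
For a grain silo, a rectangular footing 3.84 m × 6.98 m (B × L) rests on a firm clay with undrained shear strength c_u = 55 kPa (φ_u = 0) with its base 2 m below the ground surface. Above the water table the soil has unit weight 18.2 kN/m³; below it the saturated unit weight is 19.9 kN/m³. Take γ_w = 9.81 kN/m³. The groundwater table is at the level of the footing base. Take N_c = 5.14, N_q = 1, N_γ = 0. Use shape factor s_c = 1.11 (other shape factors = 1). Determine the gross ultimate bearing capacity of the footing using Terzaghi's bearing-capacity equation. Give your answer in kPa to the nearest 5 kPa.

q = γ·D_f = 18.2 × 2 = 36.4 kPa.
c·N_c·s_c = 55 × 5.14 × 1.11 = 313.8 kPa
q·N_q = 36.4 × 1 = 36.4 kPa
q_ult = 313.8 + 36.4 = 350.2 kPa.

q_ult ≈ 350 kPa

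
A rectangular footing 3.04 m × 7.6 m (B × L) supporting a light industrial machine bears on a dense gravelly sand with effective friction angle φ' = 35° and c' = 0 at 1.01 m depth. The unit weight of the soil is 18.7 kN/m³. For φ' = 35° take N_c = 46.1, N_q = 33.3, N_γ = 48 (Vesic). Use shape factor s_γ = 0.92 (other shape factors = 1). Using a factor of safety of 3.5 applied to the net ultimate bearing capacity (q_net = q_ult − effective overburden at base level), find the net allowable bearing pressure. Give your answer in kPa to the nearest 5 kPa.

q_all(net) ≈ 535 kPa

q = γ·D_f = 18.7 × 1.01 = 18.887 kPa.
q·N_q = 18.887 × 33.3 = 628.94 kPa
0.5·γ·B·N_γ·s_γ = 0.5 × 18.7 × 3.04 × 48 × 0.92 = 1255.2 kPa
q_ult = 628.94 + 1255.2 = 1884.1 kPa.
Net ultimate: q_net = 1884.1 − 18.887 = 1865.3 kPa.
q_all(net) = 1865.3 / 3.5 = 532.93 kPa.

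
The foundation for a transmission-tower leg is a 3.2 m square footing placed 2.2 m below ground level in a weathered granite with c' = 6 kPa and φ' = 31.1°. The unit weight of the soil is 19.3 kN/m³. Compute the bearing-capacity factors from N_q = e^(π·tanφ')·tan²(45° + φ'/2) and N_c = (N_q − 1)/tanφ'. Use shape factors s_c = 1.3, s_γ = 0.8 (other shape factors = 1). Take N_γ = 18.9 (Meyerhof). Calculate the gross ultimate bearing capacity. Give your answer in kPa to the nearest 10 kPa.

q_ult ≈ 1610 kPa

tan31.1° = 0.6032, so N_q = e^(π×0.6032)·tan²(60.55°) = 6.653 × 3.137 = 20.87.
N_c = (20.87 − 1)/tan31.1° = 32.94.
Effective surcharge at the founding depth q = γ·D_f = 19.3 × 2.2 = 42.46 kPa.
q_ult = c·N_c·s_c + q·N_q + 0.5·γ·B·N_γ·s_γ
     = 6 × 32.939 × 1.3 + 42.46 × 20.87 + 0.5 × 19.3 × 3.2 × 18.9 × 0.8
     = 256.93 + 886.16 + 466.91 = 1610 kPa.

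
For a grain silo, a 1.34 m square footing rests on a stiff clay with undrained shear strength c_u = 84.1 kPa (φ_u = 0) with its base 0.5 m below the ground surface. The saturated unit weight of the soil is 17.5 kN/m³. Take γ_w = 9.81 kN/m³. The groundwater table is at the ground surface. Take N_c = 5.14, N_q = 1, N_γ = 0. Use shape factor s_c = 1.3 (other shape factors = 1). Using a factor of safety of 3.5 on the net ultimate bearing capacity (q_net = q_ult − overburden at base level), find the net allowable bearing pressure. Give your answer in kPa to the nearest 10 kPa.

Water table at ground surface, so effective unit weight γ' = 17.5 − 9.81 = 7.69 kN/m³ is used throughout; overburden q = 7.69 × 0.5 = 3.845 kPa.
Cohesion term c·N_c·s_c = 84.1 × 5.14 × 1.3 = 561.96 kPa; surcharge term q·N_q = 3.845 × 1 = 3.845 kPa.
q_ult = 561.96 + 3.845 = 565.8 kPa.
q_net = 565.8 − 3.845 = 561.96 kPa.
q_all(net) = 561.96 / 3.5 = 160.56 kPa.

q_all(net) ≈ 160 kPa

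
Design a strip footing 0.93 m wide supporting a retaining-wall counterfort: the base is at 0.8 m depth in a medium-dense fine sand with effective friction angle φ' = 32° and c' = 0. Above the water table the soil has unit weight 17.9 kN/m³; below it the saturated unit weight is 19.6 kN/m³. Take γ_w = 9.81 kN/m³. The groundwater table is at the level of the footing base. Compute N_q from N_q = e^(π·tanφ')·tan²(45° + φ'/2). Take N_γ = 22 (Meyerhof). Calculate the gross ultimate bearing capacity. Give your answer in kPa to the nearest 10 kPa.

q_ult ≈ 430 kPa

tan32° = 0.6249, so N_q = e^(π×0.6249)·tan²(61°) = 7.121 × 3.255 = 23.18.
Effective surcharge at the founding depth q = γ·D_f = 17.9 × 0.8 = 14.32 kPa.
The water table coincides with the base, so in the self-weight term γ → γ' = 9.79 kN/m³.
q_ult = q·N_q + 0.5·γ·B·N_γ
     = 14.32 × 23.177 + 0.5 × 9.79 × 0.93 × 22
     = 331.89 + 100.15 = 432.04 kPa.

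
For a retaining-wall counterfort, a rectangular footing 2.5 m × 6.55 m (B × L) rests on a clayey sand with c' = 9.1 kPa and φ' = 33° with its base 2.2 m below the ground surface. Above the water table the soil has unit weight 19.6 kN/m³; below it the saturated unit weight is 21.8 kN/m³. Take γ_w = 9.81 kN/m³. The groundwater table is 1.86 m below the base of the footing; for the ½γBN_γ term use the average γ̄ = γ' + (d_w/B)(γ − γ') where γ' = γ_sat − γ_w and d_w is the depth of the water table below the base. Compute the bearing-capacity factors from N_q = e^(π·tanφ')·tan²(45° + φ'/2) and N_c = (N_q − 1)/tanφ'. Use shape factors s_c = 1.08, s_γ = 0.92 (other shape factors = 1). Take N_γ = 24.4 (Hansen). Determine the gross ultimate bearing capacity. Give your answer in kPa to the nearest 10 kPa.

q_ult ≈ 2000 kPa

tan33° = 0.6494, so N_q = e^(π×0.6494)·tan²(61.5°) = 7.692 × 3.392 = 26.09.
N_c = (26.09 − 1)/tan33° = 38.64.
q = γ·D_f = 19.6 × 2.2 = 43.12 kPa.
γ' = 11.99 kN/m³; averaging over the depth B below the base, γ̄ = γ' + (d_w/B)(γ − γ') = 17.652 kN/m³.
c·N_c·s_c = 9.1 × 38.638 × 1.08 = 379.74 kPa
q·N_q = 43.12 × 26.092 = 1125.1 kPa
0.5·γ·B·N_γ·s_γ = 0.5 × 17.652 × 2.5 × 24.4 × 0.92 = 495.31 kPa
q_ult = 379.74 + 1125.1 + 495.31 = 2000.1 kPa.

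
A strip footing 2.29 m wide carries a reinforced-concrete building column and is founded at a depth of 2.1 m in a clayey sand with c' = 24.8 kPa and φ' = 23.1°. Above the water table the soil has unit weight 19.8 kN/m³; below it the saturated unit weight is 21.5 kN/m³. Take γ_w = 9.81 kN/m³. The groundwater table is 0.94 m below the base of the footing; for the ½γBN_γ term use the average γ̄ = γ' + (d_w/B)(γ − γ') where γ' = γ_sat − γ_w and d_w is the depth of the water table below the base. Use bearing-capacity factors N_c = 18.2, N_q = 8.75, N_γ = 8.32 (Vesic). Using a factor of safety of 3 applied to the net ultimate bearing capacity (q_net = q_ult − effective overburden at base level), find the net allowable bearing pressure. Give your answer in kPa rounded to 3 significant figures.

Overburden at base level: q = 19.8 × 2.1 = 41.58 kPa.
The water table is 0.94 m below the base (< B = 2.29 m), so the ½γBN_γ term uses γ̄ = γ' + (d_w/B)(γ − γ') = 11.69 + (0.94/2.29)(19.8 − 11.69) = 15.019 kN/m³.
Cohesion term c·N_c = 24.8 × 18.2 = 451.36 kPa; surcharge term q·N_q = 41.58 × 8.75 = 363.83 kPa; self-weight term 0.5·γ·B·N_γ = 0.5 × 15.019 × 2.29 × 8.32 = 143.08 kPa.
q_ult = 451.36 + 363.83 + 143.08 = 958.26 kPa.
Net ultimate: q_net = 958.26 − 41.58 = 916.68 kPa.
q_all(net) = 916.68 / 3 = 305.56 kPa.

q_all(net) ≈ 306 kPa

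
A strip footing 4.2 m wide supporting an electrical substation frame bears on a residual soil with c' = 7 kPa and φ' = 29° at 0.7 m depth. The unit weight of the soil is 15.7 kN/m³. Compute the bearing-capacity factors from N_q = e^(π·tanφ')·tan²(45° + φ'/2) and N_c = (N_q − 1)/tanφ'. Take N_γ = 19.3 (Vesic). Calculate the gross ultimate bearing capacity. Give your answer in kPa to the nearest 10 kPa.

q_ult ≈ 1010 kPa

tan29° = 0.5543, so N_q = e^(π×0.5543)·tan²(59.5°) = 5.705 × 2.882 = 16.44.
N_c = (16.44 − 1)/tan29° = 27.86.
Overburden at base level: q = 15.7 × 0.7 = 10.99 kPa.
Cohesion term c·N_c = 7 × 27.86 = 195.02 kPa; surcharge term q·N_q = 10.99 × 16.443 = 180.71 kPa; self-weight term 0.5·γ·B·N_γ = 0.5 × 15.7 × 4.2 × 19.3 = 636.32 kPa.
q_ult = 195.02 + 180.71 + 636.32 = 1012.1 kPa.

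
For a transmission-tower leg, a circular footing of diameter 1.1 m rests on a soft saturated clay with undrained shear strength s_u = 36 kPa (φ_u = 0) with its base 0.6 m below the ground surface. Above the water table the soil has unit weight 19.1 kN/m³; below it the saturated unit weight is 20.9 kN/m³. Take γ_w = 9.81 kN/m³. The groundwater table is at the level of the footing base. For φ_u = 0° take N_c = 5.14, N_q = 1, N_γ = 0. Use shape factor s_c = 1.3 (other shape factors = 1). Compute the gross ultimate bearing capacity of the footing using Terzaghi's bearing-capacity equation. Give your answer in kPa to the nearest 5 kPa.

Overburden at base level: q = 19.1 × 0.6 = 11.46 kPa.
Cohesion term c·N_c·s_c = 36 × 5.14 × 1.3 = 240.55 kPa; surcharge term q·N_q = 11.46 × 1 = 11.46 kPa.
q_ult = 240.55 + 11.46 = 252.01 kPa.

q_ult ≈ 250 kPa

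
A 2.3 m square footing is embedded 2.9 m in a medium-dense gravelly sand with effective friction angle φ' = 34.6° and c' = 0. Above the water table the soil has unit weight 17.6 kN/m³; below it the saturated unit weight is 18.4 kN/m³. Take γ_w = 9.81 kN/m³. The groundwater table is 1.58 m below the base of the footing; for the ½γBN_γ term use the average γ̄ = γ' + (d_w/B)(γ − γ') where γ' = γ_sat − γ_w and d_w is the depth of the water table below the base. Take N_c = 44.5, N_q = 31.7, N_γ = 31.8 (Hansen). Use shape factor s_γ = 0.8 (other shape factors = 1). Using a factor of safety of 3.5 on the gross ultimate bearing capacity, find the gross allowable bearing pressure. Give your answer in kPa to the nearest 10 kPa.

q_all ≈ 590 kPa

Overburden at base level: q = 17.6 × 2.9 = 51.04 kPa.
The water table is 1.58 m below the base (< B = 2.3 m), so the ½γBN_γ term uses γ̄ = γ' + (d_w/B)(γ − γ') = 8.59 + (1.58/2.3)(17.6 − 8.59) = 14.779 kN/m³.
Surcharge term q·N_q = 51.04 × 31.7 = 1618 kPa; self-weight term 0.5·γ·B·N_γ·s_γ = 0.5 × 14.779 × 2.3 × 31.8 × 0.8 = 432.39 kPa.
q_ult = 1618 + 432.39 = 2050.4 kPa.
q_all = 2050.4 / 3.5 = 585.82 kPa.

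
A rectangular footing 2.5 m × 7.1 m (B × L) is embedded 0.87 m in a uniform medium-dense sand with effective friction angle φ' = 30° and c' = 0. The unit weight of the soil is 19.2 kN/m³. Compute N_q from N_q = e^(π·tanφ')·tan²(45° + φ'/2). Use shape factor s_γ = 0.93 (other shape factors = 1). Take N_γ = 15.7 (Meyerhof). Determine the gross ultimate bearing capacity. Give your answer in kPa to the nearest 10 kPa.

tan30° = 0.5774, so N_q = e^(π×0.5774)·tan²(60°) = 6.134 × 3.0 = 18.4.
Overburden at base level: q = 19.2 × 0.87 = 16.704 kPa.
Surcharge term q·N_q = 16.704 × 18.401 = 307.37 kPa; self-weight term 0.5·γ·B·N_γ·s_γ = 0.5 × 19.2 × 2.5 × 15.7 × 0.93 = 350.42 kPa.
q_ult = 307.37 + 350.42 = 657.8 kPa.

q_ult ≈ 660 kPa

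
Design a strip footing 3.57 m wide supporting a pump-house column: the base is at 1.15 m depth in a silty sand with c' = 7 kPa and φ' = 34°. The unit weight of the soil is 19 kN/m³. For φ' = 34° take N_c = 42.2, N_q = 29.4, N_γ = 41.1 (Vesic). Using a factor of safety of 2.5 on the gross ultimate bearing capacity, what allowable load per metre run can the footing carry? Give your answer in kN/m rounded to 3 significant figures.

Overburden at base level: q = 19 × 1.15 = 21.85 kPa.
Cohesion term c·N_c = 7 × 42.2 = 295.4 kPa; surcharge term q·N_q = 21.85 × 29.4 = 642.39 kPa; self-weight term 0.5·γ·B·N_γ = 0.5 × 19 × 3.57 × 41.1 = 1393.9 kPa.
q_ult = 295.4 + 642.39 + 1393.9 = 2331.7 kPa.
Gross allowable pressure q_all = 2331.7 / 2.5 = 932.68 kPa.
Allowable wall load = q_all × B = 932.68 × 3.57 = 3329.7 kN per metre run.

≈ 3330 kN/m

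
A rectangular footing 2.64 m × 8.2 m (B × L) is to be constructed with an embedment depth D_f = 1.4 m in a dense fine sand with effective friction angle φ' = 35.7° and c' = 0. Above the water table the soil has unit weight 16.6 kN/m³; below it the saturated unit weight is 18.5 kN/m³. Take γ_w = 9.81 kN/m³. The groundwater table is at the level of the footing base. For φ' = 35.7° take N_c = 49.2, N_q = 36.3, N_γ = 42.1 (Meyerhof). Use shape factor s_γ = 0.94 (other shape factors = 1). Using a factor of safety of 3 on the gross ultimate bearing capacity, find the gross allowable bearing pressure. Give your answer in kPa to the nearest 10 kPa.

q_all ≈ 430 kPa

Overburden at base level: q = 16.6 × 1.4 = 23.24 kPa.
Below the base the soil is submerged, so the ½γBN_γ term uses γ' = 18.5 − 9.81 = 8.69 kN/m³.
Surcharge term q·N_q = 23.24 × 36.3 = 843.61 kPa; self-weight term 0.5·γ·B·N_γ·s_γ = 0.5 × 8.69 × 2.64 × 42.1 × 0.94 = 453.95 kPa.
q_ult = 843.61 + 453.95 = 1297.6 kPa.
q_all = 1297.6 / 3 = 432.52 kPa.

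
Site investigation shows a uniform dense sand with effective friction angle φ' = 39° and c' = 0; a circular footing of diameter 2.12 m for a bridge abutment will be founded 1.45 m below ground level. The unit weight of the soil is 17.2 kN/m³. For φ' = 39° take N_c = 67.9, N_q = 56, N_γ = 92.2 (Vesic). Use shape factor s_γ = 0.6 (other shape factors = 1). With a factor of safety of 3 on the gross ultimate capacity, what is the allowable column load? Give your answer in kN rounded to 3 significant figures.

P_all ≈ 2830 kN

Overburden at base level: q = 17.2 × 1.45 = 24.94 kPa.
Surcharge term q·N_q = 24.94 × 56 = 1396.6 kPa; self-weight term 0.5·γ·B·N_γ·s_γ = 0.5 × 17.2 × 2.12 × 92.2 × 0.6 = 1008.6 kPa.
q_ult = 1396.6 + 1008.6 = 2405.2 kPa.
Gross allowable pressure q_all = 2405.2 / 3 = 801.74 kPa.
Footing area = 3.5299 m², so allowable column load = 801.74 × 3.5299 = 2830.1 kN.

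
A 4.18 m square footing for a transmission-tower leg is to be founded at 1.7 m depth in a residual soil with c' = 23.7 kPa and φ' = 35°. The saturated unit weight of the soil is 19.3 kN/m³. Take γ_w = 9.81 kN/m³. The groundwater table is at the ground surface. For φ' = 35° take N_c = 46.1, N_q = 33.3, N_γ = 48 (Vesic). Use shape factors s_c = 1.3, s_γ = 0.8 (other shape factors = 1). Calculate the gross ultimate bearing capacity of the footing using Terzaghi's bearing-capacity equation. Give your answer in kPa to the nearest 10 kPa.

q_ult ≈ 2720 kPa

With the water table at the surface the whole profile is submerged: γ' = 19.3 − 9.81 = 9.49 kN/m³, so q = γ'·D_f = 16.133 kPa; the same γ' applies in the ½γBN_γ term.
q_ult = c·N_c·s_c + q·N_q + 0.5·γ·B·N_γ·s_γ
     = 23.7 × 46.1 × 1.3 + 16.133 × 33.3 + 0.5 × 9.49 × 4.18 × 48 × 0.8
     = 1420.3 + 537.23 + 761.63 = 2719.2 kPa.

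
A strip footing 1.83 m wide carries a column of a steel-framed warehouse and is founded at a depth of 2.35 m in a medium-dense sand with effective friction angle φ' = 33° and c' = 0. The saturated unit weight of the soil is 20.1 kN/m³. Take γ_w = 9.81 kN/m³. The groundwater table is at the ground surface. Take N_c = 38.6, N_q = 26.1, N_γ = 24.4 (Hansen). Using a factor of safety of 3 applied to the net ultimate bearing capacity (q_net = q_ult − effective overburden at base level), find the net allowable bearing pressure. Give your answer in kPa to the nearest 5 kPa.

Water table at ground surface, so effective unit weight γ' = 20.1 − 9.81 = 10.29 kN/m³ is used throughout; overburden q = 10.29 × 2.35 = 24.182 kPa; the same γ' applies in the ½γBN_γ term.
Surcharge term q·N_q = 24.182 × 26.1 = 631.14 kPa; self-weight term 0.5·γ·B·N_γ = 0.5 × 10.29 × 1.83 × 24.4 = 229.73 kPa.
q_ult = 631.14 + 229.73 = 860.87 kPa.
Net ultimate: q_net = 860.87 − 24.182 = 836.69 kPa.
q_all(net) = 836.69 / 3 = 278.9 kPa.

q_all(net) ≈ 280 kPa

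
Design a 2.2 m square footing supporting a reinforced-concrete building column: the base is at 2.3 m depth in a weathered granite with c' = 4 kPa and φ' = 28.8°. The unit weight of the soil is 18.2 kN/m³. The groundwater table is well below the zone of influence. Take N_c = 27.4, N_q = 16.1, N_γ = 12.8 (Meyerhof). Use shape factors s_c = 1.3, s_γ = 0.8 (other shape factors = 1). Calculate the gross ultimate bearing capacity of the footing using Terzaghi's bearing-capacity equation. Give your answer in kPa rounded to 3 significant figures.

q_ult ≈ 1020 kPa

Overburden at base level: q = 18.2 × 2.3 = 41.86 kPa.
Cohesion term c·N_c·s_c = 4 × 27.4 × 1.3 = 142.48 kPa; surcharge term q·N_q = 41.86 × 16.1 = 673.95 kPa; self-weight term 0.5·γ·B·N_γ·s_γ = 0.5 × 18.2 × 2.2 × 12.8 × 0.8 = 205 kPa.
q_ult = 142.48 + 673.95 + 205 = 1021.4 kPa.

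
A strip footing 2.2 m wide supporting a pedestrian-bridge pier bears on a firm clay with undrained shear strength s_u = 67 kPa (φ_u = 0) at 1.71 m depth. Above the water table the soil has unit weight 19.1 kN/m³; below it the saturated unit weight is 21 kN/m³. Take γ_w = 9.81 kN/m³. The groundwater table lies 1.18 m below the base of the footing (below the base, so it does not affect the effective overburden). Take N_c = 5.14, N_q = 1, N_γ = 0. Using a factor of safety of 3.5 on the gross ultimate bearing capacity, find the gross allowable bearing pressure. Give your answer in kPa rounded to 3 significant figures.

q_all ≈ 108 kPa

Effective surcharge at the founding depth q = γ·D_f = 19.1 × 1.71 = 32.661 kPa.
q_ult = c·N_c + q·N_q
     = 67 × 5.14 + 32.661 × 1
     = 344.38 + 32.661 = 377.04 kPa.
q_all = 377.04 / 3.5 = 107.73 kPa.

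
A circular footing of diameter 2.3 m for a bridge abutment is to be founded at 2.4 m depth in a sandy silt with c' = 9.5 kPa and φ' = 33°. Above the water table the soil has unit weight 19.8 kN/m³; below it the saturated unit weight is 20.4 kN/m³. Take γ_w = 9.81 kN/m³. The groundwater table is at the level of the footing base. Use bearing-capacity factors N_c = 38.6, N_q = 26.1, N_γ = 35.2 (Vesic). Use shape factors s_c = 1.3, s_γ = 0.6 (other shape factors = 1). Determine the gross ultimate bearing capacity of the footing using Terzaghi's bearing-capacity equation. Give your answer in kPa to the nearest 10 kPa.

q_ult ≈ 1970 kPa

Overburden at base level: q = 19.8 × 2.4 = 47.52 kPa.
Below the base the soil is submerged, so the ½γBN_γ term uses γ' = 20.4 − 9.81 = 10.59 kN/m³.
Cohesion term c·N_c·s_c = 9.5 × 38.6 × 1.3 = 476.71 kPa; surcharge term q·N_q = 47.52 × 26.1 = 1240.3 kPa; self-weight term 0.5·γ·B·N_γ·s_γ = 0.5 × 10.59 × 2.3 × 35.2 × 0.6 = 257.21 kPa.
q_ult = 476.71 + 1240.3 + 257.21 = 1974.2 kPa.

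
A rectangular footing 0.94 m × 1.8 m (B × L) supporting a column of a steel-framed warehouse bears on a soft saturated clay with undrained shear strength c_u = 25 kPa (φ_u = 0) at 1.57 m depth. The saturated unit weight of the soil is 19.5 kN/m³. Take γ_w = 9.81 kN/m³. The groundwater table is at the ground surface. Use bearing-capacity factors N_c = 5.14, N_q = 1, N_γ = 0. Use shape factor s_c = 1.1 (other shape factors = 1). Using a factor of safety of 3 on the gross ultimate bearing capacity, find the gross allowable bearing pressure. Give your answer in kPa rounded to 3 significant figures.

γ' = 19.5 − 9.81 = 9.69 kN/m³ (submerged throughout). q = 9.69 × 1.57 = 15.213 kPa.
c·N_c·s_c = 25 × 5.14 × 1.1 = 141.35 kPa
q·N_q = 15.213 × 1 = 15.213 kPa
q_ult = 141.35 + 15.213 = 156.56 kPa.
q_all = 156.56 / 3 = 52.188 kPa.

q_all ≈ 52.2 kPa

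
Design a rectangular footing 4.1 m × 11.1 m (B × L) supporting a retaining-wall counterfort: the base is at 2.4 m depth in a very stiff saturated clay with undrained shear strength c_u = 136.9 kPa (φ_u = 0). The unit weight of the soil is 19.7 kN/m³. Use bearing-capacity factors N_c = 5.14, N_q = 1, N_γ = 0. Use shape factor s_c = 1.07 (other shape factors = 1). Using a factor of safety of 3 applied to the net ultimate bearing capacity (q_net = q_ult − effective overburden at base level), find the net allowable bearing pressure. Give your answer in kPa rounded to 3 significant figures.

q_all(net) ≈ 251 kPa

q = γ·D_f = 19.7 × 2.4 = 47.28 kPa.
c·N_c·s_c = 136.9 × 5.14 × 1.07 = 752.92 kPa
q·N_q = 47.28 × 1 = 47.28 kPa
q_ult = 752.92 + 47.28 = 800.2 kPa.
Net ultimate: q_net = 800.2 − 47.28 = 752.92 kPa.
q_all(net) = 752.92 / 3 = 250.97 kPa.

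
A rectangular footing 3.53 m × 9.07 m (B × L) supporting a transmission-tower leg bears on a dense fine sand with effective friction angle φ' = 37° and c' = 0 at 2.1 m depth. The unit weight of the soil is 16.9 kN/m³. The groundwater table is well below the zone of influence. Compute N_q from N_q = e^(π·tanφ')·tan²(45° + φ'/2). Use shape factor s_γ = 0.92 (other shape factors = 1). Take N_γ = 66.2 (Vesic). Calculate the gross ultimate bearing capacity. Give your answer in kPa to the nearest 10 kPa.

tan37° = 0.7536, so N_q = e^(π×0.7536)·tan²(63.5°) = 10.669 × 4.023 = 42.92.
q = γ·D_f = 16.9 × 2.1 = 35.49 kPa.
q·N_q = 35.49 × 42.92 = 1523.2 kPa
0.5·γ·B·N_γ·s_γ = 0.5 × 16.9 × 3.53 × 66.2 × 0.92 = 1816.7 kPa
q_ult = 1523.2 + 1816.7 = 3339.9 kPa.

q_ult ≈ 3340 kPa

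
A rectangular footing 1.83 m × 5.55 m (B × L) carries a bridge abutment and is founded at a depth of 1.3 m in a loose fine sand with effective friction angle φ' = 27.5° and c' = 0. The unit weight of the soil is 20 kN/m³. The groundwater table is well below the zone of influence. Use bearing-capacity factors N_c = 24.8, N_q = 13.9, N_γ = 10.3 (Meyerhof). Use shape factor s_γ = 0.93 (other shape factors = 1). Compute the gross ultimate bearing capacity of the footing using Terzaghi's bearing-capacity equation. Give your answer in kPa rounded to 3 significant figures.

q_ult ≈ 537 kPa

Effective surcharge at the founding depth q = γ·D_f = 20 × 1.3 = 26 kPa.
q_ult = q·N_q + 0.5·γ·B·N_γ·s_γ
     = 26 × 13.9 + 0.5 × 20 × 1.83 × 10.3 × 0.93
     = 361.4 + 175.3 = 536.7 kPa.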